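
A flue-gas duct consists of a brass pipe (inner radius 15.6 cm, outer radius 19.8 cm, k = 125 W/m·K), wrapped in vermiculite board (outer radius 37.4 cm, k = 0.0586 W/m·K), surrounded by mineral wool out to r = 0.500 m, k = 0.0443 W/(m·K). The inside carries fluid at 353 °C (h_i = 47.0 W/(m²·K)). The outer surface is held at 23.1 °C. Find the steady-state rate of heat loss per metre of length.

Treat each layer as a resistance in series:
  R'_conv,in = 1/(2πr h) = 1/(2π·0.156·47.0) = 0.02171 m·K/W
  R'_brass = ln(0.198/0.156)/(2πk) = 0.2384/(2π·125) = 3.036×10^-4 m·K/W
  R'_vermiculite board = ln(0.374/0.198)/(2πk) = 0.6360/(2π·0.0586) = 1.727 m·K/W
  R'_mineral wool = ln(0.500/0.374)/(2πk) = 0.2904/(2π·0.0443) = 1.043 m·K/W
ΣR = 0.02171 + 3.036×10^-4 + 1.727 + 1.043 = 2.792 m·K/W
Q' = ΔT/ΣR = (353 °C − 23.1 °C)/2.792 = 118 W/m

Q' = 118 W/m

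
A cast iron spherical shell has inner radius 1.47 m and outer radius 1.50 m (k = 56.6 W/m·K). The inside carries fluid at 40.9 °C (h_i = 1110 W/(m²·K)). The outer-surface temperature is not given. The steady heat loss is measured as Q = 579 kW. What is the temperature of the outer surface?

Sum the resistances:
  R_conv,in = 1/(4πr²h) = 1/(4π·1.47²·1110) = 3.318×10^-5 K/W
  R_cast iron = (1/1.47 − 1/1.50)/(4πk) = 0.01361/(4π·56.6) = 1.913×10^-5 K/W
ΣR = 5.231×10^-5 K/W
ΔT = Q·ΣR = 5.79×10^5 × 5.231×10^-5 = 30.29 K
Heat flows outward, so T_out = T_in − ΔT = 40.9 − 30.29 = 10.6 °C

T_out = 10.6 °C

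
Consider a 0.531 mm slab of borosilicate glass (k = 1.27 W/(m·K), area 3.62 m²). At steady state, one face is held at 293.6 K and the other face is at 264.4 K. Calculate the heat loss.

Q = kA·ΔT/L = 1.27 × 3.62 × |293.6 K − 264.4 K| / 5.31×10^-4 = 2.53×10^5 W

Q = 2.53×10^5 W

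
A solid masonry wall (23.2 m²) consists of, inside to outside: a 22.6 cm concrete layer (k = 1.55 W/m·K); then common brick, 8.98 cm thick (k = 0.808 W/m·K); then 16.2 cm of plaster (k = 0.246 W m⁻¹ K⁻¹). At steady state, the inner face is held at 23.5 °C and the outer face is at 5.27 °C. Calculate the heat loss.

Treat each layer as a resistance in series:
  R_concrete = L/(kA) = 0.226/(1.55·23.2) = 0.006285 K/W
  R_common brick = L/(kA) = 0.0898/(0.808·23.2) = 0.004790 K/W
  R_plaster = L/(kA) = 0.162/(0.246·23.2) = 0.02839 K/W
ΣR = 0.006285 + 0.004790 + 0.02839 = 0.03947 K/W
Q = ΔT/ΣR = (23.5 °C − 5.27 °C)/0.03947 = 462 W

Q = 462 W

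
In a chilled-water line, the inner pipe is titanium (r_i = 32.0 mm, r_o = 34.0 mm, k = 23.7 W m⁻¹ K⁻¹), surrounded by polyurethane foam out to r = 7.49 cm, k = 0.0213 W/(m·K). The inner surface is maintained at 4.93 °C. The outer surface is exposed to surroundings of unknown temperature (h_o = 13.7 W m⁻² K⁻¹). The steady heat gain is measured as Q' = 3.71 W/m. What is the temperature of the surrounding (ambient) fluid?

Series resistances:
  R'_titanium = ln(0.0340/0.0320)/(2πk) = 0.06062/(2π·23.7) = 4.071×10^-4 m·K/W
  R'_polyurethane foam = ln(0.0749/0.0340)/(2πk) = 0.7898/(2π·0.0213) = 5.901 m·K/W
  R'_conv,out = 1/(2πr h) = 1/(2π·0.0749·13.7) = 0.1551 m·K/W
ΣR = 6.057 m·K/W
ΔT = Q'·ΣR = 3.71 × 6.057 = 22.47 K
Heat flows inward, so T_out = T_in + ΔT = 4.93 + 22.47 = 27.4 °C

T_out = 27.4 °C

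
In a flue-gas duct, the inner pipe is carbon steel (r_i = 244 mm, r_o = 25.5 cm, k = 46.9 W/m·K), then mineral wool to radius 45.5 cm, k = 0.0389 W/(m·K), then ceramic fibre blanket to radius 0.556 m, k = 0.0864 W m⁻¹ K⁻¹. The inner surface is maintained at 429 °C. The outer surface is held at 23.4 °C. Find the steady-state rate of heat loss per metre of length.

Q' = 148 W/m

Series thermal resistances, inner to outer:
  R'_carbon steel = ln(0.255/0.244)/(2πk) = 0.04410/(2π·46.9) = 1.496×10^-4 m·K/W
  R'_mineral wool = ln(0.455/0.255)/(2πk) = 0.5790/(2π·0.0389) = 2.369 m·K/W
  R'_ceramic fibre blanket = ln(0.556/0.455)/(2πk) = 0.2005/(2π·0.0864) = 0.3693 m·K/W
ΣR = 1.496×10^-4 + 2.369 + 0.3693 = 2.738 m·K/W
Q' = ΔT/ΣR = (429 °C − 23.4 °C)/2.738 = 148 W/m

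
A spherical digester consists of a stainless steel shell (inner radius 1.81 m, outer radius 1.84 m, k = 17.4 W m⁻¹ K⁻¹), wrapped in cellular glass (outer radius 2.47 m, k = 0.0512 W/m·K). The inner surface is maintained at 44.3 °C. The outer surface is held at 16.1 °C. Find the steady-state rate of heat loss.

Q = 131 W

Series thermal resistances, inner to outer:
  R_stainless steel = (1/1.81 − 1/1.84)/(4πk) = 0.009008/(4π·17.4) = 4.120×10^-5 K/W
  R_cellular glass = (1/1.84 − 1/2.47)/(4πk) = 0.1386/(4π·0.0512) = 0.2154 K/W
ΣR = 4.120×10^-5 + 0.2154 = 0.2154 K/W
Q = ΔT/ΣR = (44.3 °C − 16.1 °C)/0.2154 = 131 W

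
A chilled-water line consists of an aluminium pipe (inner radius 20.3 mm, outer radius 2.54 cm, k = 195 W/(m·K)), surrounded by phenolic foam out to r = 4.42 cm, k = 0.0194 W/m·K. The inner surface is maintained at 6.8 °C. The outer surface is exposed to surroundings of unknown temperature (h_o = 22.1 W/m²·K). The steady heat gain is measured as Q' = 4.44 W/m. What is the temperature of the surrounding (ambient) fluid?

Series resistances:
  R'_aluminium = ln(0.0254/0.0203)/(2πk) = 0.2241/(2π·195) = 1.829×10^-4 m·K/W
  R'_phenolic foam = ln(0.0442/0.0254)/(2πk) = 0.5540/(2π·0.0194) = 4.545 m·K/W
  R'_conv,out = 1/(2πr h) = 1/(2π·0.0442·22.1) = 0.1629 m·K/W
ΣR = 4.708 m·K/W
ΔT = Q'·ΣR = 4.44 × 4.708 = 20.90 K
Heat flows inward, so T_out = T_in + ΔT = 6.8 + 20.90 = 27.7 °C

T_out = 27.7 °C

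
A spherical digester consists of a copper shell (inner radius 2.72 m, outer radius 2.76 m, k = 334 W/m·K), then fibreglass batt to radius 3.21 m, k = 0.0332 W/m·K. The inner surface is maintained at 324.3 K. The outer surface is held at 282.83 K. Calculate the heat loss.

Resistance network (inner→outer):
  R_copper = (1/2.72 − 1/2.76)/(4πk) = 0.005328/(4π·334) = 1.269×10^-6 K/W
  R_fibreglass batt = (1/2.76 − 1/3.21)/(4πk) = 0.05079/(4π·0.0332) = 0.1217 K/W
ΣR = 1.269×10^-6 + 0.1217 = 0.1217 K/W
Q = ΔT/ΣR = (324.3 K − 282.83 K)/0.1217 = 341 W

Q = 341 W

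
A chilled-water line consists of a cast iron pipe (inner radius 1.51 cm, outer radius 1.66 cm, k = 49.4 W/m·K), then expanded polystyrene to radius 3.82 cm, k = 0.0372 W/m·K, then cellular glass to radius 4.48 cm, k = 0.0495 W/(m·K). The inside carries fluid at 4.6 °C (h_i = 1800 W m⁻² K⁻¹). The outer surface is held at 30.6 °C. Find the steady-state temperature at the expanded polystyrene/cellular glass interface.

Treat each layer as a resistance in series:
  R'_conv,in = 1/(2πr h) = 1/(2π·0.0151·1800) = 0.005856 m·K/W
  R'_cast iron = ln(0.0166/0.0151)/(2πk) = 0.09471/(2π·49.4) = 3.051×10^-4 m·K/W
  R'_expanded polystyrene = ln(0.0382/0.0166)/(2πk) = 0.8334/(2π·0.0372) = 3.566 m·K/W
  R'_cellular glass = ln(0.0448/0.0382)/(2πk) = 0.1594/(2π·0.0495) = 0.5124 m·K/W
ΣR = 0.005856 + 3.051×10^-4 + 3.566 + 0.5124 = 4.085 m·K/W
Q' = ΔT/ΣR = (4.6 °C − 30.6 °C)/4.085 = -6.365 W/m
From the inner boundary to the expanded polystyrene/cellular glass interface, ΣR_partial = 3.572 m·K/W.
T_interface = T_in − Q'·ΣR_partial = 4.6 °C − (-6.365)(3.572) = 27.3 °C

T = 27.3 °C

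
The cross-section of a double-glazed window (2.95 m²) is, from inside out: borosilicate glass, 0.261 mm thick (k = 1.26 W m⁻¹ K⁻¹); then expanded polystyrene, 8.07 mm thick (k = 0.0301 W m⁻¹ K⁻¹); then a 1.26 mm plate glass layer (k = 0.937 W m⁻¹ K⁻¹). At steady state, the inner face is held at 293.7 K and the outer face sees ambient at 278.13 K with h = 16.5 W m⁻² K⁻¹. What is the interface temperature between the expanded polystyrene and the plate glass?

T = 281.05 K

Series thermal resistances, inner to outer:
  R_borosilicate glass = L/(kA) = 2.61×10^-4/(1.26·2.95) = 7.022×10^-5 K/W
  R_expanded polystyrene = L/(kA) = 0.00807/(0.0301·2.95) = 0.09088 K/W
  R_plate glass = L/(kA) = 0.00126/(0.937·2.95) = 4.558×10^-4 K/W
  R_conv,out = 1/(hA) = 1/(16.5·2.95) = 0.02054 K/W
ΣR = 7.022×10^-5 + 0.09088 + 4.558×10^-4 + 0.02054 = 0.1119 K/W
Q = ΔT/ΣR = (293.7 K − 278.13 K)/0.1119 = 139.1 W
From the inner boundary to the expanded polystyrene/plate glass interface, ΣR_partial = 0.09095 K/W.
T_interface = T_in − Q·ΣR_partial = 293.7 K − (139.1)(0.09095) = 281.05 K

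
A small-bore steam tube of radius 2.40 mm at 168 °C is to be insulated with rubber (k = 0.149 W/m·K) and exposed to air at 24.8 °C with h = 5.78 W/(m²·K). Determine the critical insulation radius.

For a cylinder, r_cr = k_ins/h = 0.149/5.78 = 0.0258 m = 2.58 cm

r_cr = 2.58 cm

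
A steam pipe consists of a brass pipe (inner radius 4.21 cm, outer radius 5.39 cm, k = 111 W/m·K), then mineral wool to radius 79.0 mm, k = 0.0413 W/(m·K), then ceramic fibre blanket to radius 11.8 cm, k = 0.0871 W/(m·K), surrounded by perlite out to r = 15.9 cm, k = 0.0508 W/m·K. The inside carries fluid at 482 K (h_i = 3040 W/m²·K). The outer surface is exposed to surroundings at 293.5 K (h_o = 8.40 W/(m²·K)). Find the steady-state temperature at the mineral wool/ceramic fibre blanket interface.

Series thermal resistances, inner to outer:
  R'_conv,in = 1/(2πr h) = 1/(2π·0.0421·3040) = 0.001244 m·K/W
  R'_brass = ln(0.0539/0.0421)/(2πk) = 0.2471/(2π·111) = 3.543×10^-4 m·K/W
  R'_mineral wool = ln(0.0790/0.0539)/(2πk) = 0.3823/(2π·0.0413) = 1.473 m·K/W
  R'_ceramic fibre blanket = ln(0.118/0.0790)/(2πk) = 0.4012/(2π·0.0871) = 0.7332 m·K/W
  R'_perlite = ln(0.159/0.118)/(2πk) = 0.2982/(2π·0.0508) = 0.9343 m·K/W
  R'_conv,out = 1/(2πr h) = 1/(2π·0.159·8.40) = 0.1192 m·K/W
ΣR = 0.001244 + 3.543×10^-4 + 1.473 + 0.7332 + 0.9343 + 0.1192 = 3.261 m·K/W
Q' = ΔT/ΣR = (482 K − 293.5 K)/3.261 = 57.80 W/m
From the inner boundary to the mineral wool/ceramic fibre blanket interface, ΣR_partial = 1.475 m·K/W.
T_interface = T_in − Q'·ΣR_partial = 482 K − (57.80)(1.475) = 397 K

T = 397 K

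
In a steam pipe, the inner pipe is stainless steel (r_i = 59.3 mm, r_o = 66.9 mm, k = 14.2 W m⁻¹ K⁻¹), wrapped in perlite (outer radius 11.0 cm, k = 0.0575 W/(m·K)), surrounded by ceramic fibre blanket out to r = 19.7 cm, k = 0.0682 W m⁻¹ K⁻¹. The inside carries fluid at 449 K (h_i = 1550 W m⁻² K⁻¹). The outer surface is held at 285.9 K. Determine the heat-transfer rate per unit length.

Resistance network (inner→outer):
  R'_conv,in = 1/(2πr h) = 1/(2π·0.0593·1550) = 0.001732 m·K/W
  R'_stainless steel = ln(0.0669/0.0593)/(2πk) = 0.1206/(2π·14.2) = 0.001352 m·K/W
  R'_perlite = ln(0.110/0.0669)/(2πk) = 0.4973/(2π·0.0575) = 1.376 m·K/W
  R'_ceramic fibre blanket = ln(0.197/0.110)/(2πk) = 0.5827/(2π·0.0682) = 1.360 m·K/W
ΣR = 0.001732 + 0.001352 + 1.376 + 1.360 = 2.739 m·K/W
Q' = ΔT/ΣR = (449 K − 285.9 K)/2.739 = 59.5 W/m

Q' = 59.5 W/m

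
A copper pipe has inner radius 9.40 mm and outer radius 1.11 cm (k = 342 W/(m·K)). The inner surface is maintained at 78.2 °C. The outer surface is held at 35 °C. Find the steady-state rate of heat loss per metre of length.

Q' = 2πk·ΔT/ln(r₂/r₁) = 2π × 342 × 43.2 / ln(0.0111/0.00940) = 5.58×10^5 W/m

Q' = 558 kW/m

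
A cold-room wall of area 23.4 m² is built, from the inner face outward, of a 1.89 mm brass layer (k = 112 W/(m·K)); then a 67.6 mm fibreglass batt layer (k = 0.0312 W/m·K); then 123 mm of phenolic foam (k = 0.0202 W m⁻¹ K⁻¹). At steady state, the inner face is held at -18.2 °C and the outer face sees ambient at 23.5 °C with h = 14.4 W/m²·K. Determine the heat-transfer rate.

Q = 117 W

Series thermal resistances, inner to outer:
  R_brass = L/(kA) = 0.00189/(112·23.4) = 7.212×10^-7 K/W
  R_fibreglass batt = L/(kA) = 0.0676/(0.0312·23.4) = 0.09259 K/W
  R_phenolic foam = L/(kA) = 0.123/(0.0202·23.4) = 0.2602 K/W
  R_conv,out = 1/(hA) = 1/(14.4·23.4) = 0.002968 K/W
ΣR = 7.212×10^-7 + 0.09259 + 0.2602 + 0.002968 = 0.3558 K/W
Q = ΔT/ΣR = (-18.2 °C − 23.5 °C)/0.3558 = -117 W
(Negative Q ⇒ heat flows inward; heat gain = 117 W.)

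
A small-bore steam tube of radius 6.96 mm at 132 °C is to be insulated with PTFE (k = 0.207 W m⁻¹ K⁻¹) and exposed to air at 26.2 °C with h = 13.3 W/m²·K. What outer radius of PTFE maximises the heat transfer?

r_cr = 1.56 cm

For a cylinder, r_cr = k_ins/h = 0.207/13.3 = 0.0156 m = 1.56 cm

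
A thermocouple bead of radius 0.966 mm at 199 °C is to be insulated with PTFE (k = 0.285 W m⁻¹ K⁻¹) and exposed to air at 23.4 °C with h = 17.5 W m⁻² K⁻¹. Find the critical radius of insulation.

r_cr = 3.26 cm

For a sphere, r_cr = 2k_ins/h = 2·0.285/17.5 = 0.0326 m = 3.26 cm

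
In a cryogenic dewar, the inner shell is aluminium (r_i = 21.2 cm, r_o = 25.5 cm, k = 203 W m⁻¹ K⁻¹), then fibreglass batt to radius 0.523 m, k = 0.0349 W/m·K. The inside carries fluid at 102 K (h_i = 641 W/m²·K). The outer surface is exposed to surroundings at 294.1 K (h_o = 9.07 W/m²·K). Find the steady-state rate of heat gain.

Q = 41.6 W

Series thermal resistances, inner to outer:
  R_conv,in = 1/(4πr²h) = 1/(4π·0.212²·641) = 0.002762 K/W
  R_aluminium = (1/0.212 − 1/0.255)/(4πk) = 0.7954/(4π·203) = 3.118×10^-4 K/W
  R_fibreglass batt = (1/0.255 − 1/0.523)/(4πk) = 2.010/(4π·0.0349) = 4.582 K/W
  R_conv,out = 1/(4πr²h) = 1/(4π·0.523²·9.07) = 0.03208 K/W
ΣR = 0.002762 + 3.118×10^-4 + 4.582 + 0.03208 = 4.617 K/W
Q = ΔT/ΣR = (102 K − 294.1 K)/4.617 = -41.6 W
(Negative Q ⇒ heat flows inward; heat gain = 41.6 W.)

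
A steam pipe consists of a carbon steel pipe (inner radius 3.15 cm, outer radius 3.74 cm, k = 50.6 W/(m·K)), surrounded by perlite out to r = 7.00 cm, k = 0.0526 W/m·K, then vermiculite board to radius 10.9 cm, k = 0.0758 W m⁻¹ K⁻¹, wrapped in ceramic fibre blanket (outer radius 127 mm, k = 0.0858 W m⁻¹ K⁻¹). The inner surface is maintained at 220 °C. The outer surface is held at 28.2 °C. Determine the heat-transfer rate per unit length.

Resistance network (inner→outer):
  R'_carbon steel = ln(0.0374/0.0315)/(2πk) = 0.1717/(2π·50.6) = 5.400×10^-4 m·K/W
  R'_perlite = ln(0.0700/0.0374)/(2πk) = 0.6268/(2π·0.0526) = 1.897 m·K/W
  R'_vermiculite board = ln(0.109/0.0700)/(2πk) = 0.4429/(2π·0.0758) = 0.9298 m·K/W
  R'_ceramic fibre blanket = ln(0.127/0.109)/(2πk) = 0.1528/(2π·0.0858) = 0.2835 m·K/W
ΣR = 5.400×10^-4 + 1.897 + 0.9298 + 0.2835 = 3.111 m·K/W
Q' = ΔT/ΣR = (220 °C − 28.2 °C)/3.111 = 61.7 W/m

Q' = 61.7 W/m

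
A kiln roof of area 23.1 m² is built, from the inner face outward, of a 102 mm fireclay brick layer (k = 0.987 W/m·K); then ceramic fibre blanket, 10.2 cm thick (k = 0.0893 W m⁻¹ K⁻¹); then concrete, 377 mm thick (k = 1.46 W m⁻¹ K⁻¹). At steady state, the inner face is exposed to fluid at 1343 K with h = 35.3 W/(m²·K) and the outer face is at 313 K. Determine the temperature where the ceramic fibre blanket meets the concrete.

T = 487 K

Resistance network (inner→outer):
  R_conv,in = 1/(hA) = 1/(35.3·23.1) = 0.001226 K/W
  R_fireclay brick = L/(kA) = 0.102/(0.987·23.1) = 0.004474 K/W
  R_ceramic fibre blanket = L/(kA) = 0.102/(0.0893·23.1) = 0.04945 K/W
  R_concrete = L/(kA) = 0.377/(1.46·23.1) = 0.01118 K/W
ΣR = 0.001226 + 0.004474 + 0.04945 + 0.01118 = 0.06633 K/W
Q = ΔT/ΣR = (1343 K − 313 K)/0.06633 = 15530 W
From the inner boundary to the ceramic fibre blanket/concrete interface, ΣR_partial = 0.05515 K/W.
T_interface = T_in − Q·ΣR_partial = 1343 K − (15530)(0.05515) = 487 K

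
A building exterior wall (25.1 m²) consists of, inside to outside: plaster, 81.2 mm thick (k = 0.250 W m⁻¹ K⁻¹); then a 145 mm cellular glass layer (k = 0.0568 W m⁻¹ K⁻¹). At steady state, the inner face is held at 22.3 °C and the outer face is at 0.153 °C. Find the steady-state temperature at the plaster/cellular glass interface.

Treat each layer as a resistance in series:
  R_plaster = L/(kA) = 0.0812/(0.250·25.1) = 0.01294 K/W
  R_cellular glass = L/(kA) = 0.145/(0.0568·25.1) = 0.1017 K/W
ΣR = 0.01294 + 0.1017 = 0.1146 K/W
Q = ΔT/ΣR = (22.3 °C − 0.153 °C)/0.1146 = 193.3 W
From the inner boundary to the plaster/cellular glass interface, ΣR_partial = 0.01294 K/W.
T_interface = T_in − Q·ΣR_partial = 22.3 °C − (193.3)(0.01294) = 19.8 °C

T = 19.8 °C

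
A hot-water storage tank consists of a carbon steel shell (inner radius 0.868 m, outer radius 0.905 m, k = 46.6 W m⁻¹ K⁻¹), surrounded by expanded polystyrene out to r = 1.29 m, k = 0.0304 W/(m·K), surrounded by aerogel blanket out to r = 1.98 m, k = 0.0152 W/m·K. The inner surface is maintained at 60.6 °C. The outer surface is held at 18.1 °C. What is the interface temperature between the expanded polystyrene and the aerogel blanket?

Series thermal resistances, inner to outer:
  R_carbon steel = (1/0.868 − 1/0.905)/(4πk) = 0.04710/(4π·46.6) = 8.043×10^-5 K/W
  R_expanded polystyrene = (1/0.905 − 1/1.29)/(4πk) = 0.3298/(4π·0.0304) = 0.8633 K/W
  R_aerogel blanket = (1/1.29 − 1/1.98)/(4πk) = 0.2701/(4π·0.0152) = 1.414 K/W
ΣR = 8.043×10^-5 + 0.8633 + 1.414 = 2.277 K/W
Q = ΔT/ΣR = (60.6 °C − 18.1 °C)/2.277 = 18.66 W
From the inner boundary to the expanded polystyrene/aerogel blanket interface, ΣR_partial = 0.8634 K/W.
T_interface = T_in − Q·ΣR_partial = 60.6 °C − (18.66)(0.8634) = 44.5 °C

T = 44.5 °C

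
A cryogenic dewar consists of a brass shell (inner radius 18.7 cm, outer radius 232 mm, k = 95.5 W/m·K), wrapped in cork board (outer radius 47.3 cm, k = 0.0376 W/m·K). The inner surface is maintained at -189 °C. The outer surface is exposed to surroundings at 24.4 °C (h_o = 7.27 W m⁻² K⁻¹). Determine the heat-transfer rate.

Treat each layer as a resistance in series:
  R_brass = (1/0.187 − 1/0.232)/(4πk) = 1.037/(4π·95.5) = 8.643×10^-4 K/W
  R_cork board = (1/0.232 − 1/0.473)/(4πk) = 2.196/(4π·0.0376) = 4.648 K/W
  R_conv,out = 1/(4πr²h) = 1/(4π·0.473²·7.27) = 0.04893 K/W
ΣR = 8.643×10^-4 + 4.648 + 0.04893 = 4.698 K/W
Q = ΔT/ΣR = (-189 °C − 24.4 °C)/4.698 = -45.4 W
(Negative Q ⇒ heat flows inward; heat gain = 45.4 W.)

Q = 45.4 W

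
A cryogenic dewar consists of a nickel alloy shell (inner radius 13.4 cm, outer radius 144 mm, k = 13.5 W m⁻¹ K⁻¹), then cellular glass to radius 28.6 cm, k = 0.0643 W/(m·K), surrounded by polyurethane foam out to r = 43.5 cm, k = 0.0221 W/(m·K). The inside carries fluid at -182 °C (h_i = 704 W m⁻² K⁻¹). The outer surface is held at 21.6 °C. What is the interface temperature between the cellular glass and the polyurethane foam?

T = -80.6 °C

Resistance network (inner→outer):
  R_conv,in = 1/(4πr²h) = 1/(4π·0.134²·704) = 0.006295 K/W
  R_nickel alloy = (1/0.134 − 1/0.144)/(4πk) = 0.5182/(4π·13.5) = 0.003055 K/W
  R_cellular glass = (1/0.144 − 1/0.286)/(4πk) = 3.448/(4π·0.0643) = 4.267 K/W
  R_polyurethane foam = (1/0.286 − 1/0.435)/(4πk) = 1.198/(4π·0.0221) = 4.312 K/W
ΣR = 0.006295 + 0.003055 + 4.267 + 4.312 = 8.588 K/W
Q = ΔT/ΣR = (-182 °C − 21.6 °C)/8.588 = -23.71 W
From the inner boundary to the cellular glass/polyurethane foam interface, ΣR_partial = 4.276 K/W.
T_interface = T_in − Q·ΣR_partial = -182 °C − (-23.71)(4.276) = -80.6 °C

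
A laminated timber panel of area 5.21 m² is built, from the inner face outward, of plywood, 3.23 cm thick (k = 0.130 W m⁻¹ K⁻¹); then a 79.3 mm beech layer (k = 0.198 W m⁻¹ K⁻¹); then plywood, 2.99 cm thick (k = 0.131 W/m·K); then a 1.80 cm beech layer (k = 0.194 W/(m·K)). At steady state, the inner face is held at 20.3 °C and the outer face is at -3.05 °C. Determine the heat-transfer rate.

Q = 125 W

Treat each layer as a resistance in series:
  R_plywood = L/(kA) = 0.0323/(0.130·5.21) = 0.04769 K/W
  R_beech = L/(kA) = 0.0793/(0.198·5.21) = 0.07687 K/W
  R_plywood = L/(kA) = 0.0299/(0.131·5.21) = 0.04381 K/W
  R_beech = L/(kA) = 0.0180/(0.194·5.21) = 0.01781 K/W
ΣR = 0.04769 + 0.07687 + 0.04381 + 0.01781 = 0.1862 K/W
Q = ΔT/ΣR = (20.3 °C − -3.05 °C)/0.1862 = 125 W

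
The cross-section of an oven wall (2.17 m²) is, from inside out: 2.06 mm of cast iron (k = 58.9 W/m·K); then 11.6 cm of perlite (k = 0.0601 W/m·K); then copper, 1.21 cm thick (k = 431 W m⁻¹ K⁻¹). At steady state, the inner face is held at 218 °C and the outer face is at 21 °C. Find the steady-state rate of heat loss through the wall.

Resistance network (inner→outer):
  R_cast iron = L/(kA) = 0.00206/(58.9·2.17) = 1.612×10^-5 K/W
  R_perlite = L/(kA) = 0.116/(0.0601·2.17) = 0.8895 K/W
  R_copper = L/(kA) = 0.0121/(431·2.17) = 1.294×10^-5 K/W
ΣR = 1.612×10^-5 + 0.8895 + 1.294×10^-5 = 0.8895 K/W
Q = ΔT/ΣR = (218 °C − 21 °C)/0.8895 = 221 W

Q = 221 W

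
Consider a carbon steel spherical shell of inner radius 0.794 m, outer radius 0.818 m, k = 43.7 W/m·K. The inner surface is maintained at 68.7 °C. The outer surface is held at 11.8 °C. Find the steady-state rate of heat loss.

Q = 846 kW

Q = 4πk·ΔT/(1/r₁ − 1/r₂) = 4π × 43.7 × 56.9 / (1/0.794 − 1/0.818) = 8.46×10^5 W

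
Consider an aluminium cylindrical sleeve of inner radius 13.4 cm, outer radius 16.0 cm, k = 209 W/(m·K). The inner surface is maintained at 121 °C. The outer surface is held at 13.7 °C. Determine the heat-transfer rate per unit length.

Q' = 2πk·ΔT/ln(r₂/r₁) = 2π × 209 × 107.3 / ln(0.160/0.134) = 7.95×10^5 W/m

Q' = 795 kW/m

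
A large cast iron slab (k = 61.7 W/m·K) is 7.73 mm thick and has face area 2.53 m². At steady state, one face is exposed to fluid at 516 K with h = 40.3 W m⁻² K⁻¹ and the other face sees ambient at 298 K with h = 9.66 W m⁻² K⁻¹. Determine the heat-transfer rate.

Q = 4290 W

Resistance network (inner→outer):
  R_conv,in = 1/(hA) = 1/(40.3·2.53) = 0.009808 K/W
  R_cast iron = L/(kA) = 0.00773/(61.7·2.53) = 4.952×10^-5 K/W
  R_conv,out = 1/(hA) = 1/(9.66·2.53) = 0.04092 K/W
ΣR = 0.009808 + 4.952×10^-5 + 0.04092 = 0.05078 K/W
Q = ΔT/ΣR = (516 K − 298 K)/0.05078 = 4290 W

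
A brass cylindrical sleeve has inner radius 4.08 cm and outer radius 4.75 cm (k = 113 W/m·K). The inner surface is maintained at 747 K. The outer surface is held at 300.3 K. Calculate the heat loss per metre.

Q' = 2090 kW/m

Q' = 2πk·ΔT/ln(r₂/r₁) = 2π × 113 × 446.7 / ln(0.0475/0.0408) = 2.09×10^6 W/m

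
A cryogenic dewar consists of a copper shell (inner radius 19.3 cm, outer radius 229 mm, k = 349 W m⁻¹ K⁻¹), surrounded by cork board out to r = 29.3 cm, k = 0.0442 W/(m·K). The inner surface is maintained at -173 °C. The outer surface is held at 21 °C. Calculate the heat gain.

Q = 113 W

Resistance network (inner→outer):
  R_copper = (1/0.193 − 1/0.229)/(4πk) = 0.8145/(4π·349) = 1.857×10^-4 K/W
  R_cork board = (1/0.229 − 1/0.293)/(4πk) = 0.9538/(4π·0.0442) = 1.717 K/W
ΣR = 1.857×10^-4 + 1.717 = 1.717 K/W
Q = ΔT/ΣR = (-173 °C − 21 °C)/1.717 = -113 W
(Negative Q ⇒ heat flows inward; heat gain = 113 W.)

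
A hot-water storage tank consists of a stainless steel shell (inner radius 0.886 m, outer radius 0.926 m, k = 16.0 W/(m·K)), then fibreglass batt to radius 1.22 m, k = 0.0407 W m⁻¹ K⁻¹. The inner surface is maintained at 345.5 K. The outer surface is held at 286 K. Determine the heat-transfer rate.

Resistance network (inner→outer):
  R_stainless steel = (1/0.886 − 1/0.926)/(4πk) = 0.04875/(4π·16.0) = 2.425×10^-4 K/W
  R_fibreglass batt = (1/0.926 − 1/1.22)/(4πk) = 0.2602/(4π·0.0407) = 0.5088 K/W
ΣR = 2.425×10^-4 + 0.5088 = 0.5090 K/W
Q = ΔT/ΣR = (345.5 K − 286 K)/0.5090 = 117 W

Q = 117 W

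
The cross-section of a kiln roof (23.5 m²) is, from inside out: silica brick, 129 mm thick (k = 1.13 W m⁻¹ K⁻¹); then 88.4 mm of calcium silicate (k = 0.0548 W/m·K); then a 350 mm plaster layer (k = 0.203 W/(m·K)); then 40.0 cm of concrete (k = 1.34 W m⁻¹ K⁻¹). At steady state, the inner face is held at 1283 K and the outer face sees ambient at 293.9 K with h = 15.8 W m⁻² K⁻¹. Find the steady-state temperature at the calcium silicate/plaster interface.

Series thermal resistances, inner to outer:
  R_silica brick = L/(kA) = 0.129/(1.13·23.5) = 0.004858 K/W
  R_calcium silicate = L/(kA) = 0.0884/(0.0548·23.5) = 0.06864 K/W
  R_plaster = L/(kA) = 0.350/(0.203·23.5) = 0.07337 K/W
  R_concrete = L/(kA) = 0.400/(1.34·23.5) = 0.01270 K/W
  R_conv,out = 1/(hA) = 1/(15.8·23.5) = 0.002693 K/W
ΣR = 0.004858 + 0.06864 + 0.07337 + 0.01270 + 0.002693 = 0.1623 K/W
Q = ΔT/ΣR = (1283 K − 293.9 K)/0.1623 = 6094 W
From the inner boundary to the calcium silicate/plaster interface, ΣR_partial = 0.07350 K/W.
T_interface = T_in − Q·ΣR_partial = 1283 K − (6094)(0.07350) = 835 K

T = 835 K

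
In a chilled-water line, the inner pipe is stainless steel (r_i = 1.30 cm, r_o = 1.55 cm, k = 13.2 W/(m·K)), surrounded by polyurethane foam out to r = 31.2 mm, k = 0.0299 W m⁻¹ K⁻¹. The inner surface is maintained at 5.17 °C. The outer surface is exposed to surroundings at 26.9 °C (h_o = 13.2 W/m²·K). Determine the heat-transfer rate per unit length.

Q' = 5.28 W/m

Series thermal resistances, inner to outer:
  R'_stainless steel = ln(0.0155/0.0130)/(2πk) = 0.1759/(2π·13.2) = 0.002121 m·K/W
  R'_polyurethane foam = ln(0.0312/0.0155)/(2πk) = 0.6996/(2π·0.0299) = 3.724 m·K/W
  R'_conv,out = 1/(2πr h) = 1/(2π·0.0312·13.2) = 0.3864 m·K/W
ΣR = 0.002121 + 3.724 + 0.3864 = 4.113 m·K/W
Q' = ΔT/ΣR = (5.17 °C − 26.9 °C)/4.113 = -5.28 W/m
(Negative Q' ⇒ heat flows inward; heat gain = 5.28 W/m.)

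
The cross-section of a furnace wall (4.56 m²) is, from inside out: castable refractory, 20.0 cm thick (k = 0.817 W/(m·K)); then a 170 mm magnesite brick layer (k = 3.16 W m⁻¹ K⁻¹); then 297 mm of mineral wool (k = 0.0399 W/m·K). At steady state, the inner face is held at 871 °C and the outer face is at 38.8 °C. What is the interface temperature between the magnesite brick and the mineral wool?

Treat each layer as a resistance in series:
  R_castable refractory = L/(kA) = 0.200/(0.817·4.56) = 0.05368 K/W
  R_magnesite brick = L/(kA) = 0.170/(3.16·4.56) = 0.01180 K/W
  R_mineral wool = L/(kA) = 0.297/(0.0399·4.56) = 1.632 K/W
ΣR = 0.05368 + 0.01180 + 1.632 = 1.697 K/W
Q = ΔT/ΣR = (871 °C − 38.8 °C)/1.697 = 490.4 W
From the inner boundary to the magnesite brick/mineral wool interface, ΣR_partial = 0.06548 K/W.
T_interface = T_in − Q·ΣR_partial = 871 °C − (490.4)(0.06548) = 839 °C

T = 839 °C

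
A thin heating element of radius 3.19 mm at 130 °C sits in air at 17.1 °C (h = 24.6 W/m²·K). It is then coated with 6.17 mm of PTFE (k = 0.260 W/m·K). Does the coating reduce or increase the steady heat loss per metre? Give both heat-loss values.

Critical radius for a cylinder: r_cr = k/h = 0.0106 m = 1.06 cm.
Outer radius after coating: r₂ = 0.00319 + 0.00617 = 0.00936 m.
Since r₁ < r_cr and r₂ ≤ r_cr, the coating moves toward the maximum at r_cr — heat loss rises.
Bare: R = 1/(2πr₁h) = 2.028 m·K/W; Q = 112.9/2.028 = 55.7 W/m.
Coated: R = R_cond + R_conv = 1.350 m·K/W; Q = 112.9/1.350 = 83.6 W/m.

increases: 55.7 → 83.6 W/m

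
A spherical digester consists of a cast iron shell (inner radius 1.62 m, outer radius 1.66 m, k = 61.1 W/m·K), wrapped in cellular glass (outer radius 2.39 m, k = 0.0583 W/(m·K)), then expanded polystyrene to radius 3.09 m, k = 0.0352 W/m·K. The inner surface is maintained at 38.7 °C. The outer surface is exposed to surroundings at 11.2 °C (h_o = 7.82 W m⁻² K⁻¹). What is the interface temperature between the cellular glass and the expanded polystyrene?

T = 23.9 °C

Series thermal resistances, inner to outer:
  R_cast iron = (1/1.62 − 1/1.66)/(4πk) = 0.01487/(4π·61.1) = 1.937×10^-5 K/W
  R_cellular glass = (1/1.66 − 1/2.39)/(4πk) = 0.1840/(4π·0.0583) = 0.2512 K/W
  R_expanded polystyrene = (1/2.39 − 1/3.09)/(4πk) = 0.09479/(4π·0.0352) = 0.2143 K/W
  R_conv,out = 1/(4πr²h) = 1/(4π·3.09²·7.82) = 0.001066 K/W
ΣR = 1.937×10^-5 + 0.2512 + 0.2143 + 0.001066 = 0.4666 K/W
Q = ΔT/ΣR = (38.7 °C − 11.2 °C)/0.4666 = 58.94 W
From the inner boundary to the cellular glass/expanded polystyrene interface, ΣR_partial = 0.2512 K/W.
T_interface = T_in − Q·ΣR_partial = 38.7 °C − (58.94)(0.2512) = 23.9 °C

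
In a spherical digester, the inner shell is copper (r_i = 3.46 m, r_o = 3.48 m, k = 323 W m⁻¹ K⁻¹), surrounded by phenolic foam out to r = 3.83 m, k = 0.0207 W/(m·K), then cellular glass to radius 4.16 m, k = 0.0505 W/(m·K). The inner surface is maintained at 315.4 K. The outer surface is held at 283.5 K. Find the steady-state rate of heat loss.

Treat each layer as a resistance in series:
  R_copper = (1/3.46 − 1/3.48)/(4πk) = 0.001661/(4π·323) = 4.092×10^-7 K/W
  R_phenolic foam = (1/3.48 − 1/3.83)/(4πk) = 0.02626/(4π·0.0207) = 0.1010 K/W
  R_cellular glass = (1/3.83 − 1/4.16)/(4πk) = 0.02071/(4π·0.0505) = 0.03264 K/W
ΣR = 4.092×10^-7 + 0.1010 + 0.03264 = 0.1336 K/W
Q = ΔT/ΣR = (315.4 K − 283.5 K)/0.1336 = 239 W

Q = 239 W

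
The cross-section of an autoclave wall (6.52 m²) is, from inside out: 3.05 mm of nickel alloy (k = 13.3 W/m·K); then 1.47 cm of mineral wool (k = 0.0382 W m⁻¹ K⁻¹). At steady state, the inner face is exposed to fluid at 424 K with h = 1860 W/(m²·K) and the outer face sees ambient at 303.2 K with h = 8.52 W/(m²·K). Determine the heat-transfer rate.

Resistance network (inner→outer):
  R_conv,in = 1/(hA) = 1/(1860·6.52) = 8.246×10^-5 K/W
  R_nickel alloy = L/(kA) = 0.00305/(13.3·6.52) = 3.517×10^-5 K/W
  R_mineral wool = L/(kA) = 0.0147/(0.0382·6.52) = 0.05902 K/W
  R_conv,out = 1/(hA) = 1/(8.52·6.52) = 0.01800 K/W
ΣR = 8.246×10^-5 + 3.517×10^-5 + 0.05902 + 0.01800 = 0.07714 K/W
Q = ΔT/ΣR = (424 K − 303.2 K)/0.07714 = 1570 W

Q = 1570 W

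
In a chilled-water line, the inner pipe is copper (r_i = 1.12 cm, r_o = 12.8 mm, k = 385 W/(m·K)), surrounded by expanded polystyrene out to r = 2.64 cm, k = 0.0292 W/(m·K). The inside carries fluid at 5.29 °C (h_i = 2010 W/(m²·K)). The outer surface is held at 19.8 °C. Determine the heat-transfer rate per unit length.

Q' = 3.67 W/m

Treat each layer as a resistance in series:
  R'_conv,in = 1/(2πr h) = 1/(2π·0.0112·2010) = 0.007070 m·K/W
  R'_copper = ln(0.0128/0.0112)/(2πk) = 0.1335/(2π·385) = 5.520×10^-5 m·K/W
  R'_expanded polystyrene = ln(0.0264/0.0128)/(2πk) = 0.7239/(2π·0.0292) = 3.946 m·K/W
ΣR = 0.007070 + 5.520×10^-5 + 3.946 = 3.953 m·K/W
Q' = ΔT/ΣR = (5.29 °C − 19.8 °C)/3.953 = -3.67 W/m
(Negative Q' ⇒ heat flows inward; heat gain = 3.67 W/m.)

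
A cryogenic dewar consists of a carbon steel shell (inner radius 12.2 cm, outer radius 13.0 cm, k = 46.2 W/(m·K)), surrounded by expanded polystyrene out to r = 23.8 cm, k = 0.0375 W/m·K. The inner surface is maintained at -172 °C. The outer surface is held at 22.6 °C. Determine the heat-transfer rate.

Q = 26.3 W

Series thermal resistances, inner to outer:
  R_carbon steel = (1/0.122 − 1/0.130)/(4πk) = 0.5044/(4π·46.2) = 8.688×10^-4 K/W
  R_expanded polystyrene = (1/0.130 − 1/0.238)/(4πk) = 3.491/(4π·0.0375) = 7.407 K/W
ΣR = 8.688×10^-4 + 7.407 = 7.408 K/W
Q = ΔT/ΣR = (-172 °C − 22.6 °C)/7.408 = -26.3 W
(Negative Q ⇒ heat flows inward; heat gain = 26.3 W.)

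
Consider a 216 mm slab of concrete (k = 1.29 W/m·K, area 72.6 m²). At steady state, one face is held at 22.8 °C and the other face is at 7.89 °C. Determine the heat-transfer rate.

Q = 6460 W

Q = kA·ΔT/L = 1.29 × 72.6 × |22.8 °C − 7.89 °C| / 0.216 = 6460 W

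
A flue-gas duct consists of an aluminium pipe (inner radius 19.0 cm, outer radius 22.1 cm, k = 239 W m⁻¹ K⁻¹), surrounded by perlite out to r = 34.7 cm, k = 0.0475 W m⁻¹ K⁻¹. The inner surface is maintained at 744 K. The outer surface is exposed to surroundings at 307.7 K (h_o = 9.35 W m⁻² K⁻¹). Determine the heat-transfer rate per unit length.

Treat each layer as a resistance in series:
  R'_aluminium = ln(0.221/0.190)/(2πk) = 0.1511/(2π·239) = 1.006×10^-4 m·K/W
  R'_perlite = ln(0.347/0.221)/(2πk) = 0.4512/(2π·0.0475) = 1.512 m·K/W
  R'_conv,out = 1/(2πr h) = 1/(2π·0.347·9.35) = 0.04905 m·K/W
ΣR = 1.006×10^-4 + 1.512 + 0.04905 = 1.561 m·K/W
Q' = ΔT/ΣR = (744 K − 307.7 K)/1.561 = 280 W/m

Q' = 280 W/m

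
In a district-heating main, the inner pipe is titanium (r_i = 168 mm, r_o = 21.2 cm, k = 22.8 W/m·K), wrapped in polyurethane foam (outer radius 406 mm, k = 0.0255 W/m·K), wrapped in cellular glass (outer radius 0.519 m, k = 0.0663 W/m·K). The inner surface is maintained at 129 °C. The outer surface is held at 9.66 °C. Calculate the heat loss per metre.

Q' = 25.7 W/m

Series thermal resistances, inner to outer:
  R'_titanium = ln(0.212/0.168)/(2πk) = 0.2326/(2π·22.8) = 0.001624 m·K/W
  R'_polyurethane foam = ln(0.406/0.212)/(2πk) = 0.6498/(2π·0.0255) = 4.055 m·K/W
  R'_cellular glass = ln(0.519/0.406)/(2πk) = 0.2456/(2π·0.0663) = 0.5895 m·K/W
ΣR = 0.001624 + 4.055 + 0.5895 = 4.646 m·K/W
Q' = ΔT/ΣR = (129 °C − 9.66 °C)/4.646 = 25.7 W/m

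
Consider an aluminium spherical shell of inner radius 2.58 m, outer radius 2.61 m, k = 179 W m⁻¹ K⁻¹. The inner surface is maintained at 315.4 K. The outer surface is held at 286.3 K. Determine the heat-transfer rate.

Q = 4πk·ΔT/(1/r₁ − 1/r₂) = 4π × 179 × 29.1 / (1/2.58 − 1/2.61) = 1.47×10^7 W

Q = 1.47×10^7 W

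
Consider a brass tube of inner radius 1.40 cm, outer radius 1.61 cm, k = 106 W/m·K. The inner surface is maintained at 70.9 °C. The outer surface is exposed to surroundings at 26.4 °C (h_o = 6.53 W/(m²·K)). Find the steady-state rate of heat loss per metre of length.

Treat each layer as a resistance in series:
  R'_brass = ln(0.0161/0.0140)/(2πk) = 0.1398/(2π·106) = 2.098×10^-4 m·K/W
  R'_conv,out = 1/(2πr h) = 1/(2π·0.0161·6.53) = 1.514 m·K/W
ΣR = 2.098×10^-4 + 1.514 = 1.514 m·K/W
Q' = ΔT/ΣR = (70.9 °C − 26.4 °C)/1.514 = 29.4 W/m

Q' = 29.4 W/m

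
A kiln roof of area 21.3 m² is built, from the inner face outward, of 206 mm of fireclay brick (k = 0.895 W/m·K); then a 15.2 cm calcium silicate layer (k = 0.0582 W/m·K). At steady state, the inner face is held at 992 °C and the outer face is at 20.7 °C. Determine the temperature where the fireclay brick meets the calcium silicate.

Treat each layer as a resistance in series:
  R_fireclay brick = L/(kA) = 0.206/(0.895·21.3) = 0.01081 K/W
  R_calcium silicate = L/(kA) = 0.152/(0.0582·21.3) = 0.1226 K/W
ΣR = 0.01081 + 0.1226 = 0.1334 K/W
Q = ΔT/ΣR = (992 °C − 20.7 °C)/0.1334 = 7281 W
From the inner boundary to the fireclay brick/calcium silicate interface, ΣR_partial = 0.01081 K/W.
T_interface = T_in − Q·ΣR_partial = 992 °C − (7281)(0.01081) = 913 °C

T = 913 °C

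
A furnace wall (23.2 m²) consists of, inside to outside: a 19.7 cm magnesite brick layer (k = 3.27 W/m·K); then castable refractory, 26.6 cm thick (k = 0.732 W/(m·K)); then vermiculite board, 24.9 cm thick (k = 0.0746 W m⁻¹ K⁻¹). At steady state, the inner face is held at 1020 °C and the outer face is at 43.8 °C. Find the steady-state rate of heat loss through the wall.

Q = 6.02 kW

Treat each layer as a resistance in series:
  R_magnesite brick = L/(kA) = 0.197/(3.27·23.2) = 0.002597 K/W
  R_castable refractory = L/(kA) = 0.266/(0.732·23.2) = 0.01566 K/W
  R_vermiculite board = L/(kA) = 0.249/(0.0746·23.2) = 0.1439 K/W
ΣR = 0.002597 + 0.01566 + 0.1439 = 0.1622 K/W
Q = ΔT/ΣR = (1020 °C − 43.8 °C)/0.1622 = 6020 W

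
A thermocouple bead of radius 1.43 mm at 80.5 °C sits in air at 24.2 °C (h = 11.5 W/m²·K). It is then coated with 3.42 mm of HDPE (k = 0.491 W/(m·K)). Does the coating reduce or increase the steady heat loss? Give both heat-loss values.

Critical radius for a sphere: r_cr = 2k/h = 0.0854 m = 8.54 cm.
Outer radius after coating: r₂ = 0.00143 + 0.00342 = 0.00485 m.
Since r₁ < r_cr and r₂ ≤ r_cr, the coating moves toward the maximum at r_cr — heat loss rises.
Bare: R = 1/(4πr₁²h) = 3384 K/W; Q = 56.3/3384 = 0.0166 W.
Coated: R = R_cond + R_conv = 374.1 K/W; Q = 56.3/374.1 = 0.150 W.

increases: 0.0166 → 0.150 W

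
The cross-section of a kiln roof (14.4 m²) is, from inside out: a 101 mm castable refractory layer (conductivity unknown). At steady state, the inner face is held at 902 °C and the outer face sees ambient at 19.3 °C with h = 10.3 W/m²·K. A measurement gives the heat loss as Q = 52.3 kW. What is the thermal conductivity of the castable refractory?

ΣR = ΔT/Q = |902 − 19.3|/52300 = 0.01688 K/W
Known resistances:
  R_conv,out = 1/(hA) = 1/(10.3·14.4) = 0.006742 K/W
R_castable refractory = ΣR − ΣR_known = 0.01688 − 0.006742 = 0.01014 K/W
L/(kA) = 0.01014 ⇒ k = 0.101/(0.01014·14.4) = 0.692 W/m·K

k = 0.692 W/m·K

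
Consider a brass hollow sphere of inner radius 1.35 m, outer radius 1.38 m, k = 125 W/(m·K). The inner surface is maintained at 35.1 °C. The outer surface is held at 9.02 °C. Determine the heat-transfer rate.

Q = 2.54×10^6 W

Q = 4πk·ΔT/(1/r₁ − 1/r₂) = 4π × 125 × 26.08 / (1/1.35 − 1/1.38) = 2.54×10^6 W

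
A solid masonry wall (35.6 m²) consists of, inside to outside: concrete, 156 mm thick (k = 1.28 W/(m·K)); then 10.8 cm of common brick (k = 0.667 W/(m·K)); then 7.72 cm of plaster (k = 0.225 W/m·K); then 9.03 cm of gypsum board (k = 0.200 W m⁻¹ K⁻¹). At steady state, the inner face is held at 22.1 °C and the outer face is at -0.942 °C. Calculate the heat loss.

Series thermal resistances, inner to outer:
  R_concrete = L/(kA) = 0.156/(1.28·35.6) = 0.003423 K/W
  R_common brick = L/(kA) = 0.108/(0.667·35.6) = 0.004548 K/W
  R_plaster = L/(kA) = 0.0772/(0.225·35.6) = 0.009638 K/W
  R_gypsum board = L/(kA) = 0.0903/(0.200·35.6) = 0.01268 K/W
ΣR = 0.003423 + 0.004548 + 0.009638 + 0.01268 = 0.03029 K/W
Q = ΔT/ΣR = (22.1 °C − -0.942 °C)/0.03029 = 761 W

Q = 761 W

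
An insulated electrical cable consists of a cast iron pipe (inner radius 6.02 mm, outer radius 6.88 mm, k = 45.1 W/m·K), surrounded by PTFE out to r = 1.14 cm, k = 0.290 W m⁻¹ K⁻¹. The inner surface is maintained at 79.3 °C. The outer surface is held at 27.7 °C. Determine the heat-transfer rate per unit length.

Treat each layer as a resistance in series:
  R'_cast iron = ln(0.00688/0.00602)/(2πk) = 0.1335/(2π·45.1) = 4.712×10^-4 m·K/W
  R'_PTFE = ln(0.0114/0.00688)/(2πk) = 0.5050/(2π·0.290) = 0.2771 m·K/W
ΣR = 4.712×10^-4 + 0.2771 = 0.2776 m·K/W
Q' = ΔT/ΣR = (79.3 °C − 27.7 °C)/0.2776 = 186 W/m

Q' = 186 W/m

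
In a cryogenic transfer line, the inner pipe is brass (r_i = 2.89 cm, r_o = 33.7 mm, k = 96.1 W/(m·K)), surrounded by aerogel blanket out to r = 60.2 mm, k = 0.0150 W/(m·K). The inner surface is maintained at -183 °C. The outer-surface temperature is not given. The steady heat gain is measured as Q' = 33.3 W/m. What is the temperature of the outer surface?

Sum the resistances:
  R'_brass = ln(0.0337/0.0289)/(2πk) = 0.1537/(2π·96.1) = 2.545×10^-4 m·K/W
  R'_aerogel blanket = ln(0.0602/0.0337)/(2πk) = 0.5802/(2π·0.0150) = 6.156 m·K/W
ΣR = 6.156 m·K/W
ΔT = Q'·ΣR = 33.3 × 6.156 = 205.0 K
Heat flows inward, so T_out = T_in + ΔT = -183 + 205.0 = 22.0 °C

T_out = 22.0 °C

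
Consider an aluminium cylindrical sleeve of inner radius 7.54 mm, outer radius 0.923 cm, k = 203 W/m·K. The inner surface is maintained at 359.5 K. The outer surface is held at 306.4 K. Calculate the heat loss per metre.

Q' = 2πk·ΔT/ln(r₂/r₁) = 2π × 203 × 53.1 / ln(0.00923/0.00754) = 3.35×10^5 W/m

Q' = 3.35×10^5 W/m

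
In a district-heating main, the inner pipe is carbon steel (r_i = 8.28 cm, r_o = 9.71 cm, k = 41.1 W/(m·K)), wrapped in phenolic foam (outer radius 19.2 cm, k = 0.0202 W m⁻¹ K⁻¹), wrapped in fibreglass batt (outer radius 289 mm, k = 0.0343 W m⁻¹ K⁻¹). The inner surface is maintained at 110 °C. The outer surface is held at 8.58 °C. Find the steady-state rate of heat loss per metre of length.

Q' = 14.0 W/m

Treat each layer as a resistance in series:
  R'_carbon steel = ln(0.0971/0.0828)/(2πk) = 0.1593/(2π·41.1) = 6.169×10^-4 m·K/W
  R'_phenolic foam = ln(0.192/0.0971)/(2πk) = 0.6818/(2π·0.0202) = 5.372 m·K/W
  R'_fibreglass batt = ln(0.289/0.192)/(2πk) = 0.4089/(2π·0.0343) = 1.897 m·K/W
ΣR = 6.169×10^-4 + 5.372 + 1.897 = 7.270 m·K/W
Q' = ΔT/ΣR = (110 °C − 8.58 °C)/7.270 = 14.0 W/m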